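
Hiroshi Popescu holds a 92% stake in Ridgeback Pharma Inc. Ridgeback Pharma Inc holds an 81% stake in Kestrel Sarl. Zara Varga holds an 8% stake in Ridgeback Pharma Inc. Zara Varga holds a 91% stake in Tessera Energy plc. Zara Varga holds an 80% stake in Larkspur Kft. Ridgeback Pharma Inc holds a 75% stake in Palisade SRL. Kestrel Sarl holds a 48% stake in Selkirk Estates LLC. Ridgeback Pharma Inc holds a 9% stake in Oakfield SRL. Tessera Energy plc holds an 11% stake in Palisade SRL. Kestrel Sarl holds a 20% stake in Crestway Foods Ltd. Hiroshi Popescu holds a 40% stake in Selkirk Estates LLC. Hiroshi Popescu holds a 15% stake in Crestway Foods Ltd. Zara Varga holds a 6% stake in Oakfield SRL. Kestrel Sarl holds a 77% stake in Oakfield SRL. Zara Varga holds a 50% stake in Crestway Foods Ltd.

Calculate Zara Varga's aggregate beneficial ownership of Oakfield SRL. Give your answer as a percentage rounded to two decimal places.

Zara reaches Oakfield along 3 paths.
Via Ridgeback: 8% × 9% = 0.72%.
Via Ridgeback → Kestrel: 8% × 81% × 77% = 4.9896%.
Direct stake: 6% = 6%.
Total: 0.72% + 4.9896% + 6% = 11.7096%.
Rounded: 11.71%.

11.71%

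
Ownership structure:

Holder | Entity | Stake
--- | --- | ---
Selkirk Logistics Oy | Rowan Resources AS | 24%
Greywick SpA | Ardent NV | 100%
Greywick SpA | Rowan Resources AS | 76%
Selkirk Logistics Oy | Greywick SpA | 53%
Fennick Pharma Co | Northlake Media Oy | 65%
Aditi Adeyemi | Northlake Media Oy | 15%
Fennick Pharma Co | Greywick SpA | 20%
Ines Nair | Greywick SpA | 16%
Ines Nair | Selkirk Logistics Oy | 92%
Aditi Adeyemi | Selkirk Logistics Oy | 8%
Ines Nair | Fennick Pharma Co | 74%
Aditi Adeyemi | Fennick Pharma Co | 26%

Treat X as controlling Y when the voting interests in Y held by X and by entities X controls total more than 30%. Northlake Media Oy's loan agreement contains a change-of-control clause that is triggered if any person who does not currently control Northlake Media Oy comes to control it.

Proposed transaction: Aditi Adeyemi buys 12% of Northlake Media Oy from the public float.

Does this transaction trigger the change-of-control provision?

The purchase changes only Aditi's holdings, so Aditi is the only person who could newly come to control Northlake.
Aditi's largest direct stake is 26% in Fennick, which does not meet the threshold, so Aditi controls no company.
In Northlake, Aditi's side holds only 15%, not > 30%.
So before the transaction, Aditi does not control Northlake.
After the purchase, Aditi's direct stake in Northlake rises to 15% + 12% = 27%.
After the transaction, Aditi's side holds 27% of Northlake, not > 30%, so Aditi still does not control Northlake.
No new person acquires control, so the clause is not triggered.

No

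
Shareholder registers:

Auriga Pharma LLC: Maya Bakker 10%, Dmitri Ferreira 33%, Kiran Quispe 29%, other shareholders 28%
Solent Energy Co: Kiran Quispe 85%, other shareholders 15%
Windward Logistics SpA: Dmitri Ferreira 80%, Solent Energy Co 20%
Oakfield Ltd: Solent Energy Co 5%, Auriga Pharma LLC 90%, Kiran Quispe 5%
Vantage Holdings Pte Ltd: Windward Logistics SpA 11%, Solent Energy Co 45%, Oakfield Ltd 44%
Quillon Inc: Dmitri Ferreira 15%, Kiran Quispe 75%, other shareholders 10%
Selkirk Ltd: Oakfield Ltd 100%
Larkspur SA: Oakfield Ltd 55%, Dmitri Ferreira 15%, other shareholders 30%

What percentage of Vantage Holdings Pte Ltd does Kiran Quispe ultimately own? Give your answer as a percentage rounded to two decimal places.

Kiran reaches Vantage along 5 paths.
Via Solent → Windward: 85% × 20% × 11% = 1.87%.
Via Solent: 85% × 45% = 38.25%.
Via Solent → Oakfield: 85% × 5% × 44% = 1.87%.
Via Auriga → Oakfield: 29% × 90% × 44% = 11.484%.
Via Oakfield: 5% × 44% = 2.2%.
Total: 1.87% + 38.25% + 1.87% + 11.484% + 2.2% = 55.674%.
Rounded: 55.67%.

55.67%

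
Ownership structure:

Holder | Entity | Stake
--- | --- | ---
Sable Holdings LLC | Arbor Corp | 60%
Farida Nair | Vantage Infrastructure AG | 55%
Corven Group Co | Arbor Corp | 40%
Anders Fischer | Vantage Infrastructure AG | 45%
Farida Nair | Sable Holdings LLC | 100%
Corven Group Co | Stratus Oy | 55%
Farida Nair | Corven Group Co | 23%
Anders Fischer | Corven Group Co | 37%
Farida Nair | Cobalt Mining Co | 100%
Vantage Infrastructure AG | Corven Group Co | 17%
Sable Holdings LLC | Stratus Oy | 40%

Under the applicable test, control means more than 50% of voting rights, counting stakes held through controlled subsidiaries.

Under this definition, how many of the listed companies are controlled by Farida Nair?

Farida holds 55% of Vantage, so Farida controls Vantage.
Farida holds 100% of Sable, so Farida controls Sable.
Sable holds 60% of Arbor, so Farida controls Arbor.
Farida holds 100% of Cobalt, so Farida controls Cobalt.
No other company's threshold is met.
Farida controls 4 companies.

4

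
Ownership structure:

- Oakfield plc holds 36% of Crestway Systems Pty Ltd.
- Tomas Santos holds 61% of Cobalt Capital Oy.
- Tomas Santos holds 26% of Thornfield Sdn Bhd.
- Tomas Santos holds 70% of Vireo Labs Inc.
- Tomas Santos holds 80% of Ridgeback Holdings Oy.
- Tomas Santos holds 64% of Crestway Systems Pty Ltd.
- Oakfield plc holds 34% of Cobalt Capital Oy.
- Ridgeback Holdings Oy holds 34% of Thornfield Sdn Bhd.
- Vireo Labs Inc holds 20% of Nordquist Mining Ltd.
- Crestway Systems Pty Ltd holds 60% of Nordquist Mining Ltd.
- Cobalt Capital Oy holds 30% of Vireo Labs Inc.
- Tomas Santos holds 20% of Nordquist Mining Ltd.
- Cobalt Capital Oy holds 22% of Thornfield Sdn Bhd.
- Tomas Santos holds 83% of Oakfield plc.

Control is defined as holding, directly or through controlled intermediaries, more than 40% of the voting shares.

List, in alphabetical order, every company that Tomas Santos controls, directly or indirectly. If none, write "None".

Tomas holds 83% of Oakfield, so Tomas controls Oakfield.
Tomas and Oakfield together hold 61% + 34% = 95% of Cobalt, so Tomas controls Cobalt.
Oakfield and Tomas together hold 36% + 64% = 100% of Crestway, so Tomas controls Crestway.
Cobalt and Tomas together hold 30% + 70% = 100% of Vireo, so Tomas controls Vireo.
Tomas holds 80% of Ridgeback, so Tomas controls Ridgeback.
Crestway and Tomas and Vireo together hold 60% + 20% + 20% = 100% of Nordquist, so Tomas controls Nordquist.
Cobalt and Ridgeback and Tomas together hold 22% + 34% + 26% = 82% of Thornfield, so Tomas controls Thornfield.

Cobalt Capital Oy, Crestway Systems Pty Ltd, Nordquist Mining Ltd, Oakfield plc, Ridgeback Holdings Oy, Thornfield Sdn Bhd, Vireo Labs Inc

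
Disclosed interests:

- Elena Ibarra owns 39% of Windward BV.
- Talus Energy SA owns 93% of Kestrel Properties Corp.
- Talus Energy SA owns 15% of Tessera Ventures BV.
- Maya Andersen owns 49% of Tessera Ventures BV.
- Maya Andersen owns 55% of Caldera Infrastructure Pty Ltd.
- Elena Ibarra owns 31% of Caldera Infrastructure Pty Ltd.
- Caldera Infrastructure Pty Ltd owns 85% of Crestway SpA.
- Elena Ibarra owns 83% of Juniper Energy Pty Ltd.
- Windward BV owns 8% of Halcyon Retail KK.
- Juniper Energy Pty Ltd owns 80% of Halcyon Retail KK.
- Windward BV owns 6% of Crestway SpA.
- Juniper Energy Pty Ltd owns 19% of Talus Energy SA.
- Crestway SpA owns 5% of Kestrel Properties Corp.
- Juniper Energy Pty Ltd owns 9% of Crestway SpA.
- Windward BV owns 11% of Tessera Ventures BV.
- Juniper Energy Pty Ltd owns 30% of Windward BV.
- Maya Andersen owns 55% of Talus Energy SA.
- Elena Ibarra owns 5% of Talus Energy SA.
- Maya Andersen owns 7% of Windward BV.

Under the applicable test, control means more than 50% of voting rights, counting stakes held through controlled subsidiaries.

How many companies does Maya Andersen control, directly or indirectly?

5

Maya holds 55% of Caldera, so Maya controls Caldera.
Caldera holds 85% of Crestway, so Maya controls Crestway.
Maya holds 55% of Talus, so Maya controls Talus.
Talus and Maya together hold 15% + 49% = 64% of Tessera, so Maya controls Tessera.
Talus and Crestway together hold 93% + 5% = 98% of Kestrel, so Maya controls Kestrel.
No other company's threshold is met.
Maya controls 5 companies.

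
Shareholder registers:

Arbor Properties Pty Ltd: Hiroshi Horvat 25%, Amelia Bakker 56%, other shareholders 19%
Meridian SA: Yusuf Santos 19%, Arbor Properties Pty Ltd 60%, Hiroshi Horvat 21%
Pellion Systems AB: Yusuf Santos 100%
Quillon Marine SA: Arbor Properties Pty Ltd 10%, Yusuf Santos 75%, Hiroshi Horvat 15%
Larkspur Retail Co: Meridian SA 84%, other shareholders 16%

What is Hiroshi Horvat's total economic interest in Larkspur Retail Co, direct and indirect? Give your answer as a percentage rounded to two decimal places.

30.24%

Hiroshi reaches Larkspur along 2 paths.
Via Arbor → Meridian: 25% × 60% × 84% = 12.6%.
Via Meridian: 21% × 84% = 17.64%.
Total: 12.6% + 17.64% = 30.24%.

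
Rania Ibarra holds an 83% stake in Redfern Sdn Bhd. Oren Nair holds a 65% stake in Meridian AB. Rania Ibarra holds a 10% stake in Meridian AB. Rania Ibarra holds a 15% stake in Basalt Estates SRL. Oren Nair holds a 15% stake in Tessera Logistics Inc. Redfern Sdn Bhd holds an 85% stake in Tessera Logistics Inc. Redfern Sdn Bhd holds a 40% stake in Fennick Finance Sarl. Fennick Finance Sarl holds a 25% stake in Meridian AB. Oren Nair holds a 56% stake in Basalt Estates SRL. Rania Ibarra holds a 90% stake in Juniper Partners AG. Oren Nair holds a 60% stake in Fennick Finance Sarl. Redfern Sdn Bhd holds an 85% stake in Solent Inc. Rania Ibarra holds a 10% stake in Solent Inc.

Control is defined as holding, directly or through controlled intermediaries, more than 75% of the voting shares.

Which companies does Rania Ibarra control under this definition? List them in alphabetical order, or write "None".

Rania holds 83% of Redfern, so Rania controls Redfern.
Rania holds 90% of Juniper, so Rania controls Juniper.
Redfern and Rania together hold 85% + 10% = 95% of Solent, so Rania controls Solent.
Redfern holds 85% of Tessera, so Rania controls Tessera.
No other company's threshold is met.

Juniper Partners AG, Redfern Sdn Bhd, Solent Inc, Tessera Logistics Inc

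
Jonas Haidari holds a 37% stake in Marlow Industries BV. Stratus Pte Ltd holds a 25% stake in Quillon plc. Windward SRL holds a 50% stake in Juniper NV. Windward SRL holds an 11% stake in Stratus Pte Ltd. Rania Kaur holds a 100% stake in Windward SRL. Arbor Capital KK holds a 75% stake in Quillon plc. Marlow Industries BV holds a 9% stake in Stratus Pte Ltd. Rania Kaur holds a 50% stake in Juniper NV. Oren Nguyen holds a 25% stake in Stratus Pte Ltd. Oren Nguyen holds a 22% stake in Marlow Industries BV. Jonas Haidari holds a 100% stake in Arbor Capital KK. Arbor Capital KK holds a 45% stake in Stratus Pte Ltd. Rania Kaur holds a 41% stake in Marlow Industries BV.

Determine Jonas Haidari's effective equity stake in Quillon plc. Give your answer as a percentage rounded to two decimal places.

Jonas reaches Quillon along 3 paths.
Via Arbor: 100% × 75% = 75%.
Via Arbor → Stratus: 100% × 45% × 25% = 11.25%.
Via Marlow → Stratus: 37% × 9% × 25% = 0.8325%.
Total: 75% + 11.25% + 0.8325% = 87.0825%.
Rounded: 87.08%.

87.08%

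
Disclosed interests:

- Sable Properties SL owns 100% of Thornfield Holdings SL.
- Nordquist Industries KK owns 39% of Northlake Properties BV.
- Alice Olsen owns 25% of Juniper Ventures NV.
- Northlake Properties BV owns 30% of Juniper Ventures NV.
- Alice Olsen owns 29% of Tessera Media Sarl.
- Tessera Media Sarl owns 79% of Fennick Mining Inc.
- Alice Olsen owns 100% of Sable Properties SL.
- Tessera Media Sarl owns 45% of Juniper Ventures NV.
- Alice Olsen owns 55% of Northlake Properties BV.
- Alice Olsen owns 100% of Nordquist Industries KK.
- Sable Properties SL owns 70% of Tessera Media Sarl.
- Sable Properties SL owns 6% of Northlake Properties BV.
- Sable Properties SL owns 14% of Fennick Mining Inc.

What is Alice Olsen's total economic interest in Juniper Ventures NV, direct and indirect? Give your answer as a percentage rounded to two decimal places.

99.55%

Alice reaches Juniper along 6 paths.
Via Sable → Tessera: 100% × 70% × 45% = 31.5%.
Via Tessera: 29% × 45% = 13.05%.
Via Sable → Northlake: 100% × 6% × 30% = 1.8%.
Via Northlake: 55% × 30% = 16.5%.
Via Nordquist → Northlake: 100% × 39% × 30% = 11.7%.
Direct stake: 25% = 25%.
Total: 31.5% + 13.05% + 1.8% + 16.5% + 11.7% + 25% = 99.55%.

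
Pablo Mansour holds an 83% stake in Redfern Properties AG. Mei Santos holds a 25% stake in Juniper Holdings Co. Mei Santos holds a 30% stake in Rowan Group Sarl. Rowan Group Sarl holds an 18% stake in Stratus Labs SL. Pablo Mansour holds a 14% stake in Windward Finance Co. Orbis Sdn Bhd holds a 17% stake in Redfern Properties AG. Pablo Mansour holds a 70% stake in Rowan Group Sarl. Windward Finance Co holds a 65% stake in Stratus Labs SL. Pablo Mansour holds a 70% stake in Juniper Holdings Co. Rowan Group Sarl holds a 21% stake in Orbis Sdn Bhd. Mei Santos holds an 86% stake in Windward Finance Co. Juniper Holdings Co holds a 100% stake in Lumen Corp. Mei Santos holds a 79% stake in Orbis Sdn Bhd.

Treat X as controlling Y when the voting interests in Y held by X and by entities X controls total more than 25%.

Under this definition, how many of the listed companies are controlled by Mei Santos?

4

Mei holds 86% of Windward, so Mei controls Windward.
Mei holds 30% of Rowan, so Mei controls Rowan.
Rowan and Mei together hold 21% + 79% = 100% of Orbis, so Mei controls Orbis.
Windward and Rowan together hold 65% + 18% = 83% of Stratus, so Mei controls Stratus.
No other company's threshold is met.
Mei controls 4 companies.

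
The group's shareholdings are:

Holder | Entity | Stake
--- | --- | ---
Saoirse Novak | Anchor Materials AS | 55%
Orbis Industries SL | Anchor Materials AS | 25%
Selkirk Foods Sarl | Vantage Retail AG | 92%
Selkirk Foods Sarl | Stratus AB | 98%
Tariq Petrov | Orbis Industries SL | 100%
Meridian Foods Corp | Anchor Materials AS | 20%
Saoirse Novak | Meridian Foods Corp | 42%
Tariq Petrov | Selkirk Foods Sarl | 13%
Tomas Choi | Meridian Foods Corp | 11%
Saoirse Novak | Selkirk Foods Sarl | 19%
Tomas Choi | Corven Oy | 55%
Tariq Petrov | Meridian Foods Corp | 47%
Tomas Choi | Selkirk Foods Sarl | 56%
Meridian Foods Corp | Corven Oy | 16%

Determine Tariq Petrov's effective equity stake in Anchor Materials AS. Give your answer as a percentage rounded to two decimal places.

Tariq reaches Anchor along 2 paths.
Via Meridian: 47% × 20% = 9.4%.
Via Orbis: 100% × 25% = 25%.
Total: 9.4% + 25% = 34.4%.
Rounded: 34.40%.

34.40%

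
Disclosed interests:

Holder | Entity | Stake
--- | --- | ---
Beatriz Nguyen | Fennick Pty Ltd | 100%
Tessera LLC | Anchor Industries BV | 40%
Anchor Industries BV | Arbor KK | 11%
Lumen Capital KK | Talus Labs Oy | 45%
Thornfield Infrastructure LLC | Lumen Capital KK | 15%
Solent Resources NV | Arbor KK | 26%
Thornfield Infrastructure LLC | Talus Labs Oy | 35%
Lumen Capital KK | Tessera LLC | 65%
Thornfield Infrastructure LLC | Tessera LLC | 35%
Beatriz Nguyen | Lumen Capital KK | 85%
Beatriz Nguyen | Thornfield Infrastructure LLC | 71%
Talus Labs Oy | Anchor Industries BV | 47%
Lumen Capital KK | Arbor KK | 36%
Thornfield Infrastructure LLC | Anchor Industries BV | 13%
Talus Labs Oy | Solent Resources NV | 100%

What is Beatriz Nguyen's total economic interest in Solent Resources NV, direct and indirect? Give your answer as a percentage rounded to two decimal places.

67.89%

Beatriz reaches Solent along 3 paths.
Via Thornfield → Lumen → Talus: 71% × 15% × 45% × 100% = 4.7925%.
Via Lumen → Talus: 85% × 45% × 100% = 38.25%.
Via Thornfield → Talus: 71% × 35% × 100% = 24.85%.
Total: 4.7925% + 38.25% + 24.85% = 67.8925%.
Rounded: 67.89%.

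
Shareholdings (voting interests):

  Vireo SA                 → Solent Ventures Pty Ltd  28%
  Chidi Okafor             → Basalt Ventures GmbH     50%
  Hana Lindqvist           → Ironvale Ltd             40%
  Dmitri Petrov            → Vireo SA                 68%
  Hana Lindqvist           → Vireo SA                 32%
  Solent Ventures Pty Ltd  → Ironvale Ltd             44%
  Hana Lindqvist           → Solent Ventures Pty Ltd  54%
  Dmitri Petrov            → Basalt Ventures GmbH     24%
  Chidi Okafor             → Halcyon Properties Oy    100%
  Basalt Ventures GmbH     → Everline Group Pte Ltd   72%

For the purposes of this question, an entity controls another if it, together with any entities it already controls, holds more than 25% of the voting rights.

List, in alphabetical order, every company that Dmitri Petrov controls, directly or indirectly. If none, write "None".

Dmitri holds 68% of Vireo, so Dmitri controls Vireo.
Vireo holds 28% of Solent, so Dmitri controls Solent.
Solent holds 44% of Ironvale, so Dmitri controls Ironvale.
No other company's threshold is met.

Ironvale Ltd, Solent Ventures Pty Ltd, Vireo SA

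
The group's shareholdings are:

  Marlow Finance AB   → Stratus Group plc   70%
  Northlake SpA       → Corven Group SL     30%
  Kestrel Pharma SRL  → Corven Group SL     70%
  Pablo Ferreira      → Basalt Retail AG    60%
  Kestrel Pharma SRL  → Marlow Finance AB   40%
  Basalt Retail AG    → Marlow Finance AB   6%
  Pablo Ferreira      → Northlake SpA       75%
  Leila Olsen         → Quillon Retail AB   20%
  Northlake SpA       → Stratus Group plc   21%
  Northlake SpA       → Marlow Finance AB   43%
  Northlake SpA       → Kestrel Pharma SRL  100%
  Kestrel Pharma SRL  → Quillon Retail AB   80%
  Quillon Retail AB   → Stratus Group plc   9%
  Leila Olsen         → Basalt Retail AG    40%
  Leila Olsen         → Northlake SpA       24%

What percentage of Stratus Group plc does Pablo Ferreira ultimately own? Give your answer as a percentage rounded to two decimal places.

67.25%

Pablo reaches Stratus along 5 paths.
Via Northlake → Kestrel → Quillon: 75% × 100% × 80% × 9% = 5.4%.
Via Northlake → Kestrel → Marlow: 75% × 100% × 40% × 70% = 21%.
Via Northlake → Marlow: 75% × 43% × 70% = 22.575%.
Via Basalt → Marlow: 60% × 6% × 70% = 2.52%.
Via Northlake: 75% × 21% = 15.75%.
Total: 5.4% + 21% + 22.575% + 2.52% + 15.75% = 67.245%.
Rounded: 67.25%.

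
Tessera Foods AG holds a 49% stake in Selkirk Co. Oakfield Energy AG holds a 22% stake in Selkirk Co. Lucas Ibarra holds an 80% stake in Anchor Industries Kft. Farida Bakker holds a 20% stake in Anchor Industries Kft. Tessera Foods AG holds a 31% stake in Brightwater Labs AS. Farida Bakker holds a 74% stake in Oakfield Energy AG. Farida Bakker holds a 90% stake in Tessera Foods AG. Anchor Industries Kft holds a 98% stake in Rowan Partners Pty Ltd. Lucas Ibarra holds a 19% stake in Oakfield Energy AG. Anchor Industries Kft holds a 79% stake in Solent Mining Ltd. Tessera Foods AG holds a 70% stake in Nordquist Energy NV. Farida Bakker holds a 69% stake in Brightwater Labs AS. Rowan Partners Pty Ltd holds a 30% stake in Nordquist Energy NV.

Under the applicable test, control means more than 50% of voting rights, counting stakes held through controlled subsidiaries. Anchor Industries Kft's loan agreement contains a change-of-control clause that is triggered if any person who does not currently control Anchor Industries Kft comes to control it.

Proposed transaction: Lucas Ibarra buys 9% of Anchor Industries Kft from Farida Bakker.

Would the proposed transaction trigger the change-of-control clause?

No

The purchase adds only to Lucas's holdings (Farida's stake shrinks), so Lucas is the only person who could newly come to control Anchor.
Lucas holds 80% of Anchor, so Lucas controls Anchor.
So Lucas already controls Anchor before the transaction.
After the purchase, Lucas's direct stake in Anchor rises to 80% + 9% = 89%, and Farida's stake falls to 11%.
Lucas controlled Anchor already, so this is not a new person acquiring control; every other person's position is unchanged or reduced.
No new person acquires control, so the clause is not triggered.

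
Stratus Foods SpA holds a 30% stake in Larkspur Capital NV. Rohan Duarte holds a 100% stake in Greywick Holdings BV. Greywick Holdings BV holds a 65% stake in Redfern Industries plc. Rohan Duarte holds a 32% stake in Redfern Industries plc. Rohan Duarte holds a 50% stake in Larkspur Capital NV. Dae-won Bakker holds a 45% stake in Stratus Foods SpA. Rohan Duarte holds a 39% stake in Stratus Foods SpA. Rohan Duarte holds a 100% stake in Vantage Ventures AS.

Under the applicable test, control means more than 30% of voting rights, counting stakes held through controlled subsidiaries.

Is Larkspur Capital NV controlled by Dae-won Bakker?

Dae-won holds 45% of Stratus, so Dae-won controls Stratus.
In Larkspur, Dae-won's side holds only 30%, not > 30%.
So Dae-won does not control Larkspur.

No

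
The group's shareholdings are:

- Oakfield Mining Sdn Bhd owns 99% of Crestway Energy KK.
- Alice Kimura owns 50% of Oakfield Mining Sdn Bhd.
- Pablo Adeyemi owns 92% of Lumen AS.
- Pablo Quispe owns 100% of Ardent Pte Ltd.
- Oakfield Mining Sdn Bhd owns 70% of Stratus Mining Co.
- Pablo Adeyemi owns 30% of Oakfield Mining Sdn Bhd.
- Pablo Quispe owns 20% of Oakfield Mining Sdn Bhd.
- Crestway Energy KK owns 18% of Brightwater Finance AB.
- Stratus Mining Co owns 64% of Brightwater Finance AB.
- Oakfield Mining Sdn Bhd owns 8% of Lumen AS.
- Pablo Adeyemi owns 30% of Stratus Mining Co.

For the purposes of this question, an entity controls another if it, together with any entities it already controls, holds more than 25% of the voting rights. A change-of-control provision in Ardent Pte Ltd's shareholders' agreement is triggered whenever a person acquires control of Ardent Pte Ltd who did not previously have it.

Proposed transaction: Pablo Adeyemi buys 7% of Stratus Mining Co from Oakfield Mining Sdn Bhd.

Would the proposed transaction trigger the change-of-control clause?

No

The purchase adds only to Pablo Adeyemi's holdings (Oakfield's stake shrinks), so Pablo Adeyemi is the only person who could newly come to control Ardent.
Pablo Adeyemi holds 30% of Oakfield, so Pablo Adeyemi controls Oakfield.
Oakfield holds 99% of Crestway, so Pablo Adeyemi controls Crestway.
Oakfield and Pablo Adeyemi together hold 70% + 30% = 100% of Stratus, so Pablo Adeyemi controls Stratus.
Stratus and Crestway together hold 64% + 18% = 82% of Brightwater, so Pablo Adeyemi controls Brightwater.
Pablo Adeyemi and Oakfield together hold 92% + 8% = 100% of Lumen, so Pablo Adeyemi controls Lumen.
Neither Pablo Adeyemi nor any entity Pablo Adeyemi controls holds any voting interest in Ardent.
So before the transaction, Pablo Adeyemi does not control Ardent.
After the purchase, Pablo Adeyemi's direct stake in Stratus rises to 30% + 7% = 37%, and Oakfield's stake falls to 63%.
Oakfield and Pablo Adeyemi together hold 63% + 37% = 100% of Stratus, so Pablo Adeyemi controls Stratus.
After the transaction, neither Pablo Adeyemi nor any entity Pablo Adeyemi controls holds a voting interest in Ardent, so Pablo Adeyemi still does not control it.
No new person acquires control, so the clause is not triggered.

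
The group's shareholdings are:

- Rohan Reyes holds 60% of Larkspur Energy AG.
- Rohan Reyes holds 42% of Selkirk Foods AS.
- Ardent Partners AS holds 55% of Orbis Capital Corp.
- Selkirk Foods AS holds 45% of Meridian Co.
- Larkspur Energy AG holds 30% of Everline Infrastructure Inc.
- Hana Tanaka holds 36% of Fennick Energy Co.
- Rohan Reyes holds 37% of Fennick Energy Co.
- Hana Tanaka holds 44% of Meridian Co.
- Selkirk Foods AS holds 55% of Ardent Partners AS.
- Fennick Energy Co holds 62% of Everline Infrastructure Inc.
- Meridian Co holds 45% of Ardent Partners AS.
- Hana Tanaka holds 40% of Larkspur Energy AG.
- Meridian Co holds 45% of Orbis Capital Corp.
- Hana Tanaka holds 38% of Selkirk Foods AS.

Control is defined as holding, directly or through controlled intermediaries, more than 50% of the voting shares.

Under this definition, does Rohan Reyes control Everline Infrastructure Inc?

No

Rohan holds 60% of Larkspur, so Rohan controls Larkspur.
In Everline, Rohan's side holds only 30%, not > 50%.
So Rohan does not control Everline.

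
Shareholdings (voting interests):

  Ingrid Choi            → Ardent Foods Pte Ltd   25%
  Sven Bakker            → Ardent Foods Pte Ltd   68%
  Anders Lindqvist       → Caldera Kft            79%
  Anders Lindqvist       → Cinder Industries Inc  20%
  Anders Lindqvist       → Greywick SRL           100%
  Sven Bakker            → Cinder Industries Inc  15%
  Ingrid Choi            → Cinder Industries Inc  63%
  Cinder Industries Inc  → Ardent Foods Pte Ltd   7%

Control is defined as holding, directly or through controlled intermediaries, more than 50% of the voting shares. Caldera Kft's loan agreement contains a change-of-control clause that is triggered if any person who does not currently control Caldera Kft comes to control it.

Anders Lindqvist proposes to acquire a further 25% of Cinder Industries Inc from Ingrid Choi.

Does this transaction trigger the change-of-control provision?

The purchase adds only to Anders's holdings (Ingrid's stake shrinks), so Anders is the only person who could newly come to control Caldera.
Anders holds 79% of Caldera, so Anders controls Caldera.
So Anders already controls Caldera before the transaction.
After the purchase, Anders's direct stake in Cinder rises to 20% + 25% = 45%, and Ingrid's stake falls to 38%.
Anders controlled Caldera already, so this is not a new person acquiring control; every other person's position is unchanged or reduced.
No new person acquires control, so the clause is not triggered.

No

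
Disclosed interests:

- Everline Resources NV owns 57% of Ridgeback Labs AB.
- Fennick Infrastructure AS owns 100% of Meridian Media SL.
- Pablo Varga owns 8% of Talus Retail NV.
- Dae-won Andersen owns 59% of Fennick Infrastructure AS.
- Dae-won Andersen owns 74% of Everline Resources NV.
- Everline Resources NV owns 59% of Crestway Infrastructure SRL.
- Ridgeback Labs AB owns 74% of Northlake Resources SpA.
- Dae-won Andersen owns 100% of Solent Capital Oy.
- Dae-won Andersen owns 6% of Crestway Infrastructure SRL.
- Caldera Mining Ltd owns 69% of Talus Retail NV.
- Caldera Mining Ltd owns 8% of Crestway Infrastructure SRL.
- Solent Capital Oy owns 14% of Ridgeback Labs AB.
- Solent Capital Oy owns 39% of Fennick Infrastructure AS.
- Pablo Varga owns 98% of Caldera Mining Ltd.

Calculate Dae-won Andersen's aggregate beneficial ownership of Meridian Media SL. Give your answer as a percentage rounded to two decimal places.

Dae-won reaches Meridian along 2 paths.
Via Solent → Fennick: 100% × 39% × 100% = 39%.
Via Fennick: 59% × 100% = 59%.
Total: 39% + 59% = 98%.
Rounded: 98.00%.

98.00%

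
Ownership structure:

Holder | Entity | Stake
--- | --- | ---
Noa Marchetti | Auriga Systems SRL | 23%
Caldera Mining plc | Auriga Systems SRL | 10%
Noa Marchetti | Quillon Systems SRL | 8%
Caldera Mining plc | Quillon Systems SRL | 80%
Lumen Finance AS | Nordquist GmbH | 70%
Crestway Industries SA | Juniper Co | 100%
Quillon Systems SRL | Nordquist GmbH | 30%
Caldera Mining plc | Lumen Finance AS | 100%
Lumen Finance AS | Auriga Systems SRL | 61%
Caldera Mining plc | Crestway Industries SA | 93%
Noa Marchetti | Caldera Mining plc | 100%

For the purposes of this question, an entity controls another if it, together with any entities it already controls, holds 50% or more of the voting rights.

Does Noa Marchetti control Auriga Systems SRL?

Yes

Noa holds 100% of Caldera, so Noa controls Caldera.
Caldera holds 100% of Lumen, so Noa controls Lumen.
Caldera and Lumen and Noa together hold 10% + 61% + 23% = 94% of Auriga, so Noa controls Auriga.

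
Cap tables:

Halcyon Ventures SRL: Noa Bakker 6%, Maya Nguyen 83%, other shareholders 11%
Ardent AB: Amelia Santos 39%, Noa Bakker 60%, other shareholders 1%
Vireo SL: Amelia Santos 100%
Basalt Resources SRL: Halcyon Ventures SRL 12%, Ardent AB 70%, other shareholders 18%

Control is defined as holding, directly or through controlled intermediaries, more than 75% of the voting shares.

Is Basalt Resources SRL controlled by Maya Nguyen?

Maya holds 83% of Halcyon, so Maya controls Halcyon.
In Basalt, Maya's side holds only 12%, not > 75%.
So Maya does not control Basalt.

No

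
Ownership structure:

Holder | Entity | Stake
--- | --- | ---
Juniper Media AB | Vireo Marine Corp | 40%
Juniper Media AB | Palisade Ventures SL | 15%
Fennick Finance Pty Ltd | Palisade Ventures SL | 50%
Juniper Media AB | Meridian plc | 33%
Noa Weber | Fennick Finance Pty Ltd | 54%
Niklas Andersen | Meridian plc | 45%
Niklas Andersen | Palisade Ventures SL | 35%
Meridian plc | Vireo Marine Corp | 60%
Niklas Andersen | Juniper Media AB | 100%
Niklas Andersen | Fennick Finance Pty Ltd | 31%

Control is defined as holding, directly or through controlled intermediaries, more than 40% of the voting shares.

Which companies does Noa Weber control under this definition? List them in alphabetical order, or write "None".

Noa holds 54% of Fennick, so Noa controls Fennick.
Fennick holds 50% of Palisade, so Noa controls Palisade.
No other company's threshold is met.

Fennick Finance Pty Ltd, Palisade Ventures SL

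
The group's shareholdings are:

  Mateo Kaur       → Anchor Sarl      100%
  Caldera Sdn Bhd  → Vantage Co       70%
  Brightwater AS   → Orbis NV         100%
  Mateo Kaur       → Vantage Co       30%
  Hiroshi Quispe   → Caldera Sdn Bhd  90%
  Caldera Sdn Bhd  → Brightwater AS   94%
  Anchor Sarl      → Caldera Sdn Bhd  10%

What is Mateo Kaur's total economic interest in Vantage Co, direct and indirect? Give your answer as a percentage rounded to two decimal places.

Mateo reaches Vantage along 2 paths.
Direct stake: 30% = 30%.
Via Anchor → Caldera: 100% × 10% × 70% = 7%.
Total: 30% + 7% = 37%.
Rounded: 37.00%.

37.00%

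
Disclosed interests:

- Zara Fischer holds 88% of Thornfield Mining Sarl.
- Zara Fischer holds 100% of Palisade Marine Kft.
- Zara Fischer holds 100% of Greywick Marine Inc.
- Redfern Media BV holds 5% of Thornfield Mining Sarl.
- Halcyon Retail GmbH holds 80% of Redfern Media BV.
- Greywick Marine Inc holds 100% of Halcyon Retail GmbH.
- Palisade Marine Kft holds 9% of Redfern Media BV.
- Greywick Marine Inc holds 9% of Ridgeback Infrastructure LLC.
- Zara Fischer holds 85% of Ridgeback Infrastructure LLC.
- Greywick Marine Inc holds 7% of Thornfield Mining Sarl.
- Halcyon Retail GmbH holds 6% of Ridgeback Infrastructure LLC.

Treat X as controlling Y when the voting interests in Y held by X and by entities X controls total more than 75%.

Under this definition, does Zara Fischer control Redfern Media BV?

Yes

Zara holds 100% of Palisade, so Zara controls Palisade.
Zara holds 100% of Greywick, so Zara controls Greywick.
Greywick holds 100% of Halcyon, so Zara controls Halcyon.
Halcyon and Palisade together hold 80% + 9% = 89% of Redfern, so Zara controls Redfern.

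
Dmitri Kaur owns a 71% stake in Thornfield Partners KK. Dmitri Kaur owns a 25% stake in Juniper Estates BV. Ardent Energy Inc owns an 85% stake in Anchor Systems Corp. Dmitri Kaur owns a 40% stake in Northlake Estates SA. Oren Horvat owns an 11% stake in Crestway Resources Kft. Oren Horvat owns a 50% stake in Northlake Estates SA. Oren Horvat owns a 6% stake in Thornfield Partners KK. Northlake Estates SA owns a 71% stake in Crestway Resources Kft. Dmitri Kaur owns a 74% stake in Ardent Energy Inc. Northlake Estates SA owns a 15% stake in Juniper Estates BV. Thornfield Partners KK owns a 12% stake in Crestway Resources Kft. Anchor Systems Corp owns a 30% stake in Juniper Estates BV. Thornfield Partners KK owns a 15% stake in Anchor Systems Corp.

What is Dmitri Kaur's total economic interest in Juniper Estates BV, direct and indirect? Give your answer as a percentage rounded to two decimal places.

53.07%

Dmitri reaches Juniper along 4 paths.
Via Northlake: 40% × 15% = 6%.
Via Thornfield → Anchor: 71% × 15% × 30% = 3.195%.
Via Ardent → Anchor: 74% × 85% × 30% = 18.87%.
Direct stake: 25% = 25%.
Total: 6% + 3.195% + 18.87% + 25% = 53.065%.
Rounded: 53.07%.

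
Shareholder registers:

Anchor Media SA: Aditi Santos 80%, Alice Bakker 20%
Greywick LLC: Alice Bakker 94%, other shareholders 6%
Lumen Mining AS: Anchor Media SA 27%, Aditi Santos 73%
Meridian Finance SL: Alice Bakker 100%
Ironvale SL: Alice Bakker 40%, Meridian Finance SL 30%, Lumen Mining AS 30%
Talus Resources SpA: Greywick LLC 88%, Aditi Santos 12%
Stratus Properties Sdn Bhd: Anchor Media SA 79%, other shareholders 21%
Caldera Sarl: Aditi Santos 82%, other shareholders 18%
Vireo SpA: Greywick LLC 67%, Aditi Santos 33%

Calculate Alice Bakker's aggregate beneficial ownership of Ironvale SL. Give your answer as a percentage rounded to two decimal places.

Alice reaches Ironvale along 3 paths.
Direct stake: 40% = 40%.
Via Meridian: 100% × 30% = 30%.
Via Anchor → Lumen: 20% × 27% × 30% = 1.62%.
Total: 40% + 30% + 1.62% = 71.62%.

71.62%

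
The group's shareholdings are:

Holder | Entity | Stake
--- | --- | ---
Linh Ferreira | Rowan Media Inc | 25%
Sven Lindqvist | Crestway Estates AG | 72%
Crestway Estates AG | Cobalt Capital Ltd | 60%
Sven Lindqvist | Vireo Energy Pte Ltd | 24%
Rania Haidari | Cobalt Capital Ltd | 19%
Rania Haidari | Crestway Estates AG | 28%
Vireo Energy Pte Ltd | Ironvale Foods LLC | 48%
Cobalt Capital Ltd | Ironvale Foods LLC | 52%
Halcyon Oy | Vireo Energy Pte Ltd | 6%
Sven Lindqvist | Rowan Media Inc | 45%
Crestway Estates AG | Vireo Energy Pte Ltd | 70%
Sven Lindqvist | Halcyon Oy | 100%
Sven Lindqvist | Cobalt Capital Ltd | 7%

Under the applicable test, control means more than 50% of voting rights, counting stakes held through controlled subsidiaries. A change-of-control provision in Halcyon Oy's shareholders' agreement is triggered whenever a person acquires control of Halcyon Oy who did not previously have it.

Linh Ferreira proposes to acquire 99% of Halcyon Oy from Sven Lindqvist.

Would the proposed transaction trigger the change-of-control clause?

The purchase adds only to Linh's holdings (Sven's stake shrinks), so Linh is the only person who could newly come to control Halcyon.
Linh's largest direct stake is 25% in Rowan, which does not meet the threshold, so Linh controls no company.
Neither Linh nor any entity Linh controls holds any voting interest in Halcyon.
So before the transaction, Linh does not control Halcyon.
After the purchase, Linh holds 99% of Halcyon directly, and Sven's stake falls to 1%.
Linh holds 99% of Halcyon, so Linh controls Halcyon.
Linh did not control Halcyon before and does after, so the clause is triggered.

Yes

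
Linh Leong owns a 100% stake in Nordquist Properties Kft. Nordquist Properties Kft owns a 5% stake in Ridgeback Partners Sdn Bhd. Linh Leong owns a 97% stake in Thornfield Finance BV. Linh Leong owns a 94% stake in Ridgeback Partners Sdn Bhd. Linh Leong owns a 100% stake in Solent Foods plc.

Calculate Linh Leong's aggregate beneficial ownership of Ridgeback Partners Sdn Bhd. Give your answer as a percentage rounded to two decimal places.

Linh reaches Ridgeback along 2 paths.
Direct stake: 94% = 94%.
Via Nordquist: 100% × 5% = 5%.
Total: 94% + 5% = 99%.
Rounded: 99.00%.

99.00%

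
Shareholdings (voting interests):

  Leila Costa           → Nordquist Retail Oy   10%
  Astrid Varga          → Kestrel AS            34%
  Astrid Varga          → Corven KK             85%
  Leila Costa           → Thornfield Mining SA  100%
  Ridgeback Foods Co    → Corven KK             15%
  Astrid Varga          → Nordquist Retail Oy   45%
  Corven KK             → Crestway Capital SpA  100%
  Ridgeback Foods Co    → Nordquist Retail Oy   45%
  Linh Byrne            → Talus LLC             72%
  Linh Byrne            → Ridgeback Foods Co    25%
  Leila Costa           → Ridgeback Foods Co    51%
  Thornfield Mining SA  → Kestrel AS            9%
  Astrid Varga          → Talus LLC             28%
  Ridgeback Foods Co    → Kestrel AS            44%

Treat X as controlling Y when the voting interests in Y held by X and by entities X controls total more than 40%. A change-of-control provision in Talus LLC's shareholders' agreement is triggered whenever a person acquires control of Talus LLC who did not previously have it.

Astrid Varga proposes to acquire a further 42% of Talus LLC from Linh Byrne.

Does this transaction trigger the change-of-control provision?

Yes

The purchase adds only to Astrid's holdings (Linh's stake shrinks), so Astrid is the only person who could newly come to control Talus.
Astrid holds 85% of Corven, so Astrid controls Corven.
Astrid holds 45% of Nordquist, so Astrid controls Nordquist.
Corven holds 100% of Crestway, so Astrid controls Crestway.
In Talus, Astrid's side holds only 28%, not > 40%.
So before the transaction, Astrid does not control Talus.
After the purchase, Astrid's direct stake in Talus rises to 28% + 42% = 70%, and Linh's stake falls to 30%.
Astrid holds 70% of Talus, so Astrid controls Talus.
Astrid did not control Talus before and does after, so the clause is triggered.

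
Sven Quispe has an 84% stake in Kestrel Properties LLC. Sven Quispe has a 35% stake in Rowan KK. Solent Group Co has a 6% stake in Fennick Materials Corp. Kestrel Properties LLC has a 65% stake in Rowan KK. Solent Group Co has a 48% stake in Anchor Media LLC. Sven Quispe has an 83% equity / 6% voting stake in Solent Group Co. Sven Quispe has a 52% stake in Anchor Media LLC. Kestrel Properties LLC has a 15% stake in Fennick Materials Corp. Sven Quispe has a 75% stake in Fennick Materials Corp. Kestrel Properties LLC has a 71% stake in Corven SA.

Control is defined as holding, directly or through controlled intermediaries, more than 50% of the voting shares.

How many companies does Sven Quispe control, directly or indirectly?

Sven holds 84% of Kestrel, so Sven controls Kestrel.
Sven and Kestrel together hold 75% + 15% = 90% of Fennick, so Sven controls Fennick.
Sven holds 52% of Anchor, so Sven controls Anchor.
Kestrel and Sven together hold 65% + 35% = 100% of Rowan, so Sven controls Rowan.
Kestrel holds 71% of Corven, so Sven controls Corven.
No other company's threshold is met.
Sven controls 5 companies.

5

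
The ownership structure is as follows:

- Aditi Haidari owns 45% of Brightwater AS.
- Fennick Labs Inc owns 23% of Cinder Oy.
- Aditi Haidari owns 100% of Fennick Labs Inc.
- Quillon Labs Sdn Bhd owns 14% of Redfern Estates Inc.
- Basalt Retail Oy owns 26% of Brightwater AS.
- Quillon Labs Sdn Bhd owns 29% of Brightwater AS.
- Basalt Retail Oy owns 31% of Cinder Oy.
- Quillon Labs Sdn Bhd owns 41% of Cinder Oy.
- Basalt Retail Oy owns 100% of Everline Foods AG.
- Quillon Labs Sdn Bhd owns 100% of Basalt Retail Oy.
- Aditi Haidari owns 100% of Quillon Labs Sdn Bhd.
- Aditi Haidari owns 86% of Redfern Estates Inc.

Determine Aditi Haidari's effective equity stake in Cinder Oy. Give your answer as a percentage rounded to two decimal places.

95.00%

Aditi reaches Cinder along 3 paths.
Via Fennick: 100% × 23% = 23%.
Via Quillon: 100% × 41% = 41%.
Via Quillon → Basalt: 100% × 100% × 31% = 31%.
Total: 23% + 41% + 31% = 95%.
Rounded: 95.00%.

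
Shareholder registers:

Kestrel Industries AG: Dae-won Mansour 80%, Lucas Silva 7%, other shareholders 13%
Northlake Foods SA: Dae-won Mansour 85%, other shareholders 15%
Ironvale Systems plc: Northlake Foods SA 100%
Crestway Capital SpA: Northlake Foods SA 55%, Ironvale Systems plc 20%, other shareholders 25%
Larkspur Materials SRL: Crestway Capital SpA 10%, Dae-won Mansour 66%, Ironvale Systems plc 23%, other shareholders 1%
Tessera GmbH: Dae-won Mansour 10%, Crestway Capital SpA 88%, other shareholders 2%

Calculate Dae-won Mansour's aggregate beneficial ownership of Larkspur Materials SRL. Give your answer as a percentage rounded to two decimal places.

91.93%

Dae-won reaches Larkspur along 4 paths.
Via Northlake → Crestway: 85% × 55% × 10% = 4.675%.
Via Northlake → Ironvale → Crestway: 85% × 100% × 20% × 10% = 1.7%.
Direct stake: 66% = 66%.
Via Northlake → Ironvale: 85% × 100% × 23% = 19.55%.
Total: 4.675% + 1.7% + 66% + 19.55% = 91.925%.
Rounded: 91.93%.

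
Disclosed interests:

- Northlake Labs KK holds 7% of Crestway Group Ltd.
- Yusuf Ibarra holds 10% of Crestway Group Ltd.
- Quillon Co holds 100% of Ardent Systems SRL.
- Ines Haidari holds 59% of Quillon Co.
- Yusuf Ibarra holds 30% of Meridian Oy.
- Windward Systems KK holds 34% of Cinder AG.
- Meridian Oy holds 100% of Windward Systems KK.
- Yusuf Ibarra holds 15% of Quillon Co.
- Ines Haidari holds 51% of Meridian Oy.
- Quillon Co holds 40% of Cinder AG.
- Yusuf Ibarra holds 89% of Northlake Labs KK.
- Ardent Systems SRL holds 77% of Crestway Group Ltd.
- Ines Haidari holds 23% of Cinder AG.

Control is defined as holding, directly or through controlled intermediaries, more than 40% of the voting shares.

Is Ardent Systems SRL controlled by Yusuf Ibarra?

Yusuf holds 89% of Northlake, so Yusuf controls Northlake.
Neither Yusuf nor any entity Yusuf controls holds any voting interest in Ardent.
So Yusuf does not control Ardent.

No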